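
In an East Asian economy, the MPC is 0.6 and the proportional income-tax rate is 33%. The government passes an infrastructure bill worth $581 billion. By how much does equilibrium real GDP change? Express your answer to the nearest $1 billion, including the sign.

+$972 billion

Government-spending multiplier = 1/(1 − c(1−t)) = 1/(1 − 0.6×0.67) = 1/0.598 ≈ 1.672.
ΔY = k × ΔG = (+$581 billion) / 0.598 ≈ +$972 billion.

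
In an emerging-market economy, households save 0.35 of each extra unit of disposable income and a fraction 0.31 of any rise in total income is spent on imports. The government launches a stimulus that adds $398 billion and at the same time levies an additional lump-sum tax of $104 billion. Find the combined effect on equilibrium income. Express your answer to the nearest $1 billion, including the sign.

MPC = 1 − MPS = 1 − 0.35 = 0.65.
Expenditure multiplier = 1/(1 − c + m) = 1/(1 − 0.65 + 0.31) = 1/0.66 ≈ 1.515.
ΔG contributes k·ΔG = (+$398 billion) / 0.66 ≈ +$603 billion.
ΔT of +$104 billion changes first-round spending by −c·ΔT = −$67.6 billion, contributing k·(−c·ΔT) = (−$67.6 billion) / 0.66 ≈ −$102.4 billion.
Net ΔY = k(ΔG − c·ΔT) = (+$330.4 billion) / 0.66 ≈ +$501 billion.

+$501 billion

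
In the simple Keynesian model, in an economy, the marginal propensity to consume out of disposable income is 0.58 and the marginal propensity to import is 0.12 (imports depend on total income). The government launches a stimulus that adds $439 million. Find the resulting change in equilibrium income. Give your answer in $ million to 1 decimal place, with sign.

Government-spending multiplier = 1/(1 − c + m) = 1/(1 − 0.58 + 0.12) = 1/0.54 ≈ 1.852.
ΔY = k × ΔG = (+$439 million) / 0.54 ≈ +$813 million.

+$813.0 million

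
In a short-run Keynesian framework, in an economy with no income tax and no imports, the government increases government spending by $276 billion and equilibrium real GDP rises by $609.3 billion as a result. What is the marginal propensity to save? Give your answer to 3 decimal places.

0.453

Implied spending multiplier k = ΔY/ΔG = 609.3/276 ≈ 2.2076.
Since k = 1/(1 − MPC), MPC = 1 − 1/k = 1 − ΔG/ΔY = 1 − 276/609.3 ≈ 0.547.
MPS = 1 − MPC = 0.453.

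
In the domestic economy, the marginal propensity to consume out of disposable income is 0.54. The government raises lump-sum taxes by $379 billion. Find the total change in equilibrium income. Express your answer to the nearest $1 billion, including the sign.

A lump-sum tax change of +$379 billion shifts disposable income by −$379 billion; first-round consumption changes by −c × ΔT = −0.54 × (+$379 billion) = −$204.66 billion.
Expenditure multiplier = 1/(1 − MPC) = 1/(1 − 0.54) = 1/0.46 ≈ 2.174.
The tax multiplier is −c × k ≈ −1.174, so ΔY = k × (−c·ΔT) = (−$204.66 billion) / 0.46 ≈ −$445 billion.

−$445 billion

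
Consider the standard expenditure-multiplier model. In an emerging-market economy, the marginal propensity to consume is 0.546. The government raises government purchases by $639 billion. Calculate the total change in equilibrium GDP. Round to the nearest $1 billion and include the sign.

+$1,407 billion

Government-spending multiplier = 1/(1 − MPC) = 1/(1 − 0.546) = 1/0.454 ≈ 2.203.
ΔY = k × ΔG = (+$639 billion) / 0.454 ≈ +$1,407 billion.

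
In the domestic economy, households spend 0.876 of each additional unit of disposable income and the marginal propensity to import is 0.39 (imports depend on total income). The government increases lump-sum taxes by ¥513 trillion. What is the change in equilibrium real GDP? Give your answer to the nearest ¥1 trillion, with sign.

A lump-sum tax change of +¥513 trillion shifts disposable income by −¥513 trillion; first-round consumption changes by −c × ΔT = −0.876 × (+¥513 trillion) = −¥449.388 trillion.
Expenditure multiplier = 1/(1 − c + m) = 1/(1 − 0.876 + 0.39) = 1/0.514 ≈ 1.946.
The tax multiplier is −c × k ≈ −1.704, so ΔY = k × (−c·ΔT) = (−¥449.388 trillion) / 0.514 ≈ −¥874 trillion.

−¥874 trillion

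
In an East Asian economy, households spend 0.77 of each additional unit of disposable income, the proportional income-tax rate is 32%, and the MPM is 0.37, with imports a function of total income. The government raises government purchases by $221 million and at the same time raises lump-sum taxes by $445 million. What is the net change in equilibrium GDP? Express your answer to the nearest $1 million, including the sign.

−$144 million

Expenditure multiplier = 1/(1 − c(1−t) + m) = 1/(1 − 0.77×0.68 + 0.37) = 1/0.8464 ≈ 1.181.
ΔG contributes k·ΔG = (+$221 million) / 0.8464 ≈ +$261.1 million.
ΔT of +$445 million changes first-round spending by −c·ΔT = −$342.65 million, contributing k·(−c·ΔT) = (−$342.65 million) / 0.8464 ≈ −$404.8 million.
Net ΔY = k(ΔG − c·ΔT) = (−$121.65 million) / 0.8464 ≈ −$144 million.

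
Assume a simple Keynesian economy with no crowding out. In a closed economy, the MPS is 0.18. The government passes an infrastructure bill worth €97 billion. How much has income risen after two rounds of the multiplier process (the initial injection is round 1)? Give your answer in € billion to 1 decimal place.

MPC = 1 − MPS = 1 − 0.18 = 0.82.
Round 1 adds ΔG = €97 billion; each later round is MPC = 0.82 times the previous.
After 2 rounds: 97 + 79.54 = ΔG·(1 − c^2)/(1 − c) = 97 × (1 − 0.6724)/0.18 ≈ €176.5 billion.

€176.5 billion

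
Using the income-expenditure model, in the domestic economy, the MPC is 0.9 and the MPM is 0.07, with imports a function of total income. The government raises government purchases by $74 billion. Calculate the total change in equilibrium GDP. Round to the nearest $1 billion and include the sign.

Expenditure multiplier = 1/(1 − c + m) = 1/(1 − 0.9 + 0.07) = 1/0.17 ≈ 5.882.
ΔY = k × ΔG = (+$74 billion) / 0.17 ≈ +$435 billion.

+$435 billion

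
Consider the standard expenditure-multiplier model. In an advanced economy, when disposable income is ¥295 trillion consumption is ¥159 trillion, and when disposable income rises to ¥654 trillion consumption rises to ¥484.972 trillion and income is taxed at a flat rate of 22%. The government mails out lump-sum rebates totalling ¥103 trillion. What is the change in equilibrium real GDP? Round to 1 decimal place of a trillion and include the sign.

MPC = ΔC/ΔYd = (484.972 − 159)/(654 − 295) = 325.972/359 = 0.908.
A lump-sum tax change of −¥103 trillion shifts disposable income by +¥103 trillion; first-round consumption changes by −c × ΔT = −0.908 × (−¥103 trillion) = +¥93.524 trillion.
Expenditure multiplier = 1/(1 − c(1−t)) = 1/(1 − 0.908×0.78) = 1/0.29176 ≈ 3.427.
The tax multiplier is −c × k ≈ −3.112, so ΔY = k × (−c·ΔT) = (+¥93.524 trillion) / 0.29176 ≈ +¥320.6 trillion.

+¥320.6 trillion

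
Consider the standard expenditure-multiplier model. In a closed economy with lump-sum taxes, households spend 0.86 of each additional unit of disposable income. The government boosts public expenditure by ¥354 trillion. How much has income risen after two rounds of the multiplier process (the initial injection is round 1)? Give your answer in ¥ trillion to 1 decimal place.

Round 1 adds ΔG = ¥354 trillion; each later round is MPC = 0.86 times the previous.
After 2 rounds: 354 + 304.44 = ΔG·(1 − c^2)/(1 − c) = 354 × (1 − 0.7396)/0.14 ≈ ¥658.4 trillion.

¥658.4 trillion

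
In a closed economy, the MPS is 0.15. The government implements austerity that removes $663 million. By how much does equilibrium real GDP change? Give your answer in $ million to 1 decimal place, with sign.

MPC = 1 − MPS = 1 − 0.15 = 0.85.
Expenditure multiplier = 1/(1 − MPC) = 1/(1 − 0.85) = 1/0.15 ≈ 6.667.
ΔY = k × ΔG = (−$663 million) / 0.15 = −$4,420 million.

−$4,420.0 million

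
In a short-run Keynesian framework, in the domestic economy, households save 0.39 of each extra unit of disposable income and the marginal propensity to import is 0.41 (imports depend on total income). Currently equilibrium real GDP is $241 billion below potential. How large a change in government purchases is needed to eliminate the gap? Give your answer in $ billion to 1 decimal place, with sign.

+$192.8 billion

MPC = 1 − MPS = 1 − 0.39 = 0.61.
Spending multiplier = 1/(1 − c + m) = 1/(1 − 0.61 + 0.41) = 1/0.8 = 1.25.
Need ΔY = +$241 billion, so ΔG = ΔY/k = (+$241 billion) × 0.8 = +$192.8 billion.
The government should increase government purchases by $192.8 billion.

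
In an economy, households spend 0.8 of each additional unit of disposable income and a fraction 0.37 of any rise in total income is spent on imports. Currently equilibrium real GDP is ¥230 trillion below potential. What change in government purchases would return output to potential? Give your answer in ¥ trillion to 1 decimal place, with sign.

+¥131.1 trillion

Spending multiplier = 1/(1 − c + m) = 1/(1 − 0.8 + 0.37) = 1/0.57 ≈ 1.754.
Need ΔY = +¥230 trillion, so ΔG = ΔY/k = (+¥230 trillion) × 0.57 = +¥131.1 trillion.
The government should increase government purchases by ¥131.1 trillion.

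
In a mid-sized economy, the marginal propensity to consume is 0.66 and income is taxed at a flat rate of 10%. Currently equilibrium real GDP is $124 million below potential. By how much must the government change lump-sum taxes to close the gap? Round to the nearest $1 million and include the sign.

Spending multiplier = 1/(1 − c(1−t)) = 1/(1 − 0.66×0.9) = 1/0.406 ≈ 2.463.
Tax multiplier = −c·k = −0.66/0.406 ≈ −1.626. Need ΔY = +$124 million, so ΔT = ΔY/(−c·k) = −(+$124 million) × 0.406 / 0.66 ≈ −$76 million.
The government should cut lump-sum taxes by $76 million.

−$76 million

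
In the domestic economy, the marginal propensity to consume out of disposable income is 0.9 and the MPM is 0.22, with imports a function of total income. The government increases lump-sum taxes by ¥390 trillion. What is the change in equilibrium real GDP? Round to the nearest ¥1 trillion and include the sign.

−¥1,097 trillion

A lump-sum tax change of +¥390 trillion shifts disposable income by −¥390 trillion; first-round consumption changes by −c × ΔT = −0.9 × (+¥390 trillion) = −¥351 trillion.
Expenditure multiplier = 1/(1 − c + m) = 1/(1 − 0.9 + 0.22) = 1/0.32 = 3.125.
The tax multiplier is −c × k ≈ −2.813, so ΔY = k × (−c·ΔT) = (−¥351 trillion) / 0.32 ≈ −¥1,097 trillion.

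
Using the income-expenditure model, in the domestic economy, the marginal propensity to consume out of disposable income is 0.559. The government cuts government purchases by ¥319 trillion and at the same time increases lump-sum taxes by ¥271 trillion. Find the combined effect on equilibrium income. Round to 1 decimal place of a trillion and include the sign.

Expenditure multiplier = 1/(1 − MPC) = 1/(1 − 0.559) = 1/0.441 ≈ 2.268.
ΔG contributes k·ΔG = (−¥319 trillion) / 0.441 ≈ −¥723.4 trillion.
ΔT of +¥271 trillion changes first-round spending by −c·ΔT = −¥151.489 trillion, contributing k·(−c·ΔT) = (−¥151.489 trillion) / 0.441 ≈ −¥343.5 trillion.
Net ΔY = k(ΔG − c·ΔT) = (−¥470.489 trillion) / 0.441 ≈ −¥1,066.9 trillion.

−¥1,066.9 trillion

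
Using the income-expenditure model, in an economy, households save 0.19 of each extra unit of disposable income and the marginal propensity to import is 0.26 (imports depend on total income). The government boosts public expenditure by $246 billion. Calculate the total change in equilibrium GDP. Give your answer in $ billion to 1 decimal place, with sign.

MPC = 1 − MPS = 1 − 0.19 = 0.81.
Government-spending multiplier = 1/(1 − c + m) = 1/(1 − 0.81 + 0.26) = 1/0.45 ≈ 2.222.
ΔY = k × ΔG = (+$246 billion) / 0.45 ≈ +$546.7 billion.

+$546.7 billion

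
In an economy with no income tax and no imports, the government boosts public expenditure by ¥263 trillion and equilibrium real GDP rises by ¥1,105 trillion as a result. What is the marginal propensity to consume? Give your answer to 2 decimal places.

0.76

Implied spending multiplier k = ΔY/ΔG = 1,105/263 ≈ 4.2015.
Since k = 1/(1 − MPC), MPC = 1 − 1/k = 1 − ΔG/ΔY = 1 − 263/1,105 ≈ 0.76.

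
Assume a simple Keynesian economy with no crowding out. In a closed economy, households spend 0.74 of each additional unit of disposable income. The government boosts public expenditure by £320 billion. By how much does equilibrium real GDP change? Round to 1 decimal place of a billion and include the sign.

Expenditure multiplier = 1/(1 − MPC) = 1/(1 − 0.74) = 1/0.26 ≈ 3.846.
ΔY = k × ΔG = (+£320 billion) / 0.26 ≈ +£1,230.8 billion.

+£1,230.8 billion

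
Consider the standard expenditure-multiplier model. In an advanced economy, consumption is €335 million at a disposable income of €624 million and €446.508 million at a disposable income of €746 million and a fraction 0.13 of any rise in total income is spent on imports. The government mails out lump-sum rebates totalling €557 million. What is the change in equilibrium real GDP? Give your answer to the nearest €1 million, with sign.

+€2,357 million

MPC = ΔC/ΔYd = (446.508 − 335)/(746 − 624) = 111.508/122 = 0.914.
A lump-sum tax change of −€557 million shifts disposable income by +€557 million; first-round consumption changes by −c × ΔT = −0.914 × (−€557 million) = +€509.098 million.
Expenditure multiplier = 1/(1 − c + m) = 1/(1 − 0.914 + 0.13) = 1/0.216 ≈ 4.63.
The tax multiplier is −c × k ≈ −4.231, so ΔY = k × (−c·ΔT) = (+€509.098 million) / 0.216 ≈ +€2,357 million.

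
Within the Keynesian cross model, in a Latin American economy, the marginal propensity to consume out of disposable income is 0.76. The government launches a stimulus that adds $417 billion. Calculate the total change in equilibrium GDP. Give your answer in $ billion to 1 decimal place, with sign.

Government-spending multiplier = 1/(1 − MPC) = 1/(1 − 0.76) = 1/0.24 ≈ 4.167.
ΔY = k × ΔG = (+$417 billion) / 0.24 = +$1,737.5 billion.

+$1,737.5 billion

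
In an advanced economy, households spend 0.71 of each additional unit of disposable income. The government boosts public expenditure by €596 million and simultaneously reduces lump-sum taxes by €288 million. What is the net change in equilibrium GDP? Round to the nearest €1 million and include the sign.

Expenditure multiplier = 1/(1 − MPC) = 1/(1 − 0.71) = 1/0.29 ≈ 3.448.
ΔG contributes k·ΔG = (+€596 million) / 0.29 ≈ +€2,055.2 million.
ΔT of −€288 million changes first-round spending by −c·ΔT = +€204.48 million, contributing k·(−c·ΔT) = (+€204.48 million) / 0.29 ≈ +€705.1 million.
Net ΔY = k(ΔG − c·ΔT) = (+€800.48 million) / 0.29 ≈ +€2,760 million.

+€2,760 million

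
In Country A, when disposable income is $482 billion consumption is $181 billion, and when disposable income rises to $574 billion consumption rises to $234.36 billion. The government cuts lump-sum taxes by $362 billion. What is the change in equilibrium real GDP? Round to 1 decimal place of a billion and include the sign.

+$499.9 billion

MPC = ΔC/ΔYd = (234.36 − 181)/(574 − 482) = 53.36/92 = 0.58.
A lump-sum tax change of −$362 billion shifts disposable income by +$362 billion; first-round consumption changes by −c × ΔT = −0.58 × (−$362 billion) = +$209.96 billion.
Expenditure multiplier = 1/(1 − MPC) = 1/(1 − 0.58) = 1/0.42 ≈ 2.381.
The tax multiplier is −c × k ≈ −1.381, so ΔY = k × (−c·ΔT) = (+$209.96 billion) / 0.42 ≈ +$499.9 billion.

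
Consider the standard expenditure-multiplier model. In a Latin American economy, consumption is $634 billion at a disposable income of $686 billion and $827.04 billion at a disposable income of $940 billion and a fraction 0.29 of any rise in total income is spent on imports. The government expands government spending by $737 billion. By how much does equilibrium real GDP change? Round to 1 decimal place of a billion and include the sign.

+$1,390.6 billion

MPC = ΔC/ΔYd = (827.04 − 634)/(940 − 686) = 193.04/254 = 0.76.
Spending multiplier = 1/(1 − c + m) = 1/(1 − 0.76 + 0.29) = 1/0.53 ≈ 1.887.
ΔY = k × ΔG = (+$737 billion) / 0.53 ≈ +$1,390.6 billion.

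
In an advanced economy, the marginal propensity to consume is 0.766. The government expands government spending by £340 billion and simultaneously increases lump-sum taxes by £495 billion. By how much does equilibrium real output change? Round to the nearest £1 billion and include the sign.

−£167 billion

Expenditure multiplier = 1/(1 − MPC) = 1/(1 − 0.766) = 1/0.234 ≈ 4.274.
ΔG contributes k·ΔG = (+£340 billion) / 0.234 ≈ +£1,453 billion.
ΔT of +£495 billion changes first-round spending by −c·ΔT = −£379.17 billion, contributing k·(−c·ΔT) = (−£379.17 billion) / 0.234 ≈ −£1,620.4 billion.
Net ΔY = k(ΔG − c·ΔT) = (−£39.17 billion) / 0.234 ≈ −£167 billion.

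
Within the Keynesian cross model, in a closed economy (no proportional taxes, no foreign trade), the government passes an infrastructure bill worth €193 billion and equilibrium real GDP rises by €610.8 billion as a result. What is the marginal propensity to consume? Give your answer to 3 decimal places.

0.684

Implied spending multiplier k = ΔY/ΔG = 610.8/193 ≈ 3.1648.
Since k = 1/(1 − MPC), MPC = 1 − 1/k = 1 − ΔG/ΔY = 1 − 193/610.8 ≈ 0.684.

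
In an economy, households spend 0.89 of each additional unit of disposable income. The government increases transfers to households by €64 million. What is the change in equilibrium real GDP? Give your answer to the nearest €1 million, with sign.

+€518 million

The transfer change shifts disposable income by +€64 million, so first-round consumption changes by c·ΔTR = 0.89 × (+€64 million) = +€56.96 million.
Expenditure multiplier = 1/(1 − MPC) = 1/(1 − 0.89) = 1/0.11 ≈ 9.091.
The transfer multiplier is c × k ≈ 8.091, so ΔY = k × (c·ΔTR) = (+€56.96 million) / 0.11 ≈ +€518 million.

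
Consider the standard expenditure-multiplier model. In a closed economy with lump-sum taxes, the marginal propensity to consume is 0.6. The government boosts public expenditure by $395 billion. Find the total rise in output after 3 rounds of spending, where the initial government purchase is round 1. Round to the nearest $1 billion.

$774 billion

Round 1 adds ΔG = $395 billion; each later round is MPC = 0.6 times the previous.
After 3 rounds: 395 + 237 + 142.2 = ΔG·(1 − c^3)/(1 − c) = 395 × (1 − 0.216)/0.4 ≈ $774 billion.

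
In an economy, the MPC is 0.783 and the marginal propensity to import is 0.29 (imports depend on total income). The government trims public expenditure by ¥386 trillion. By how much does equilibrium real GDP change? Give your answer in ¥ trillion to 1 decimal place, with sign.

Expenditure multiplier = 1/(1 − c + m) = 1/(1 − 0.783 + 0.29) = 1/0.507 ≈ 1.972.
ΔY = k × ΔG = (−¥386 trillion) / 0.507 ≈ −¥761.3 trillion.

−¥761.3 trillion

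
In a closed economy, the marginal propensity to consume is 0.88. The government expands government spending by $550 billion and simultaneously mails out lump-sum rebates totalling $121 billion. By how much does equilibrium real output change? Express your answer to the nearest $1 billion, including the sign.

Expenditure multiplier = 1/(1 − MPC) = 1/(1 − 0.88) = 1/0.12 ≈ 8.333.
ΔG contributes k·ΔG = (+$550 billion) / 0.12 ≈ +$4,583.3 billion.
ΔT of −$121 billion changes first-round spending by −c·ΔT = +$106.48 billion, contributing k·(−c·ΔT) = (+$106.48 billion) / 0.12 ≈ +$887.3 billion.
Net ΔY = k(ΔG − c·ΔT) = (+$656.48 billion) / 0.12 ≈ +$5,471 billion.

+$5,471 billion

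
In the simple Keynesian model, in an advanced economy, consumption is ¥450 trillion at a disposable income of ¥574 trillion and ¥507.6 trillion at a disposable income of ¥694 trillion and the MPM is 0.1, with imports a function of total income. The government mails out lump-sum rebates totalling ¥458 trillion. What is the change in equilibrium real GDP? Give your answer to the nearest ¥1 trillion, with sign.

+¥355 trillion

MPC = ΔC/ΔYd = (507.6 − 450)/(694 − 574) = 57.6/120 = 0.48.
A lump-sum tax change of −¥458 trillion shifts disposable income by +¥458 trillion; first-round consumption changes by −c × ΔT = −0.48 × (−¥458 trillion) = +¥219.84 trillion.
Expenditure multiplier = 1/(1 − c + m) = 1/(1 − 0.48 + 0.1) = 1/0.62 ≈ 1.613.
The tax multiplier is −c × k ≈ −0.774, so ΔY = k × (−c·ΔT) = (+¥219.84 trillion) / 0.62 ≈ +¥355 trillion.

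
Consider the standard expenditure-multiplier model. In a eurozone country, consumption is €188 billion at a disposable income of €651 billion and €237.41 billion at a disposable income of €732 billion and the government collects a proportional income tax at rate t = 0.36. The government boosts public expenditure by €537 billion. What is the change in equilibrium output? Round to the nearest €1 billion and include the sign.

+€881 billion

MPC = ΔC/ΔYd = (237.41 − 188)/(732 − 651) = 49.41/81 = 0.61.
Government-spending multiplier = 1/(1 − c(1−t)) = 1/(1 − 0.61×0.64) = 1/0.6096 ≈ 1.64.
ΔY = k × ΔG = (+€537 billion) / 0.6096 ≈ +€881 billion.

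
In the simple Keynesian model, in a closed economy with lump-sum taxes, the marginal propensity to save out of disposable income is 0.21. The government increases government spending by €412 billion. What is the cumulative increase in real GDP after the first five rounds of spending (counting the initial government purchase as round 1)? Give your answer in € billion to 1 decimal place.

MPC = 1 − MPS = 1 − 0.21 = 0.79.
Round 1 adds ΔG = €412 billion; each later round is MPC = 0.79 times the previous.
After 5 rounds: 412 + 325.48 + 257.1292 + 203.132068 + 160.47433372 = ΔG·(1 − c^5)/(1 − c) = 412 × (1 − 0.3077056399)/0.21 ≈ €1,358.2 billion.

€1,358.2 billion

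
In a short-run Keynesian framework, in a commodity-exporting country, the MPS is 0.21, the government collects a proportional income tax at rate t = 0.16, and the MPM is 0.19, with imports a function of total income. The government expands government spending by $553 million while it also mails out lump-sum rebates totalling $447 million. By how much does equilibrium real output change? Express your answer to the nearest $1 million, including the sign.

+$1,721 million

MPC = 1 − MPS = 1 − 0.21 = 0.79.
Expenditure multiplier = 1/(1 − c(1−t) + m) = 1/(1 − 0.79×0.84 + 0.19) = 1/0.5264 ≈ 1.9.
ΔG contributes k·ΔG = (+$553 million) / 0.5264 ≈ +$1,050.5 million.
ΔT of −$447 million changes first-round spending by −c·ΔT = +$353.13 million, contributing k·(−c·ΔT) = (+$353.13 million) / 0.5264 ≈ +$670.8 million.
Net ΔY = k(ΔG − c·ΔT) = (+$906.13 million) / 0.5264 ≈ +$1,721 million.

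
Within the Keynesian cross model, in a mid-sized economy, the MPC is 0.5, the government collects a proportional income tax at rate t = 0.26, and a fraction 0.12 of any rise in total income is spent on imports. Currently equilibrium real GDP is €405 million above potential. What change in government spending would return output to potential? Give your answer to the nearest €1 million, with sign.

Spending multiplier = 1/(1 − c(1−t) + m) = 1/(1 − 0.5×0.74 + 0.12) = 1/0.75 ≈ 1.333.
Need ΔY = −€405 million, so ΔG = ΔY/k = (−€405 million) × 0.75 ≈ −€304 million.
The government should cut government spending by €304 million.

−€304 million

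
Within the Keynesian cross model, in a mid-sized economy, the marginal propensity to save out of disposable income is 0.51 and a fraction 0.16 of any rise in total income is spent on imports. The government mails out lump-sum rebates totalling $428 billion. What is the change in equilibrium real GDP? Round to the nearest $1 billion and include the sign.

MPC = 1 − MPS = 1 − 0.51 = 0.49.
A lump-sum tax change of −$428 billion shifts disposable income by +$428 billion; first-round consumption changes by −c × ΔT = −0.49 × (−$428 billion) = +$209.72 billion.
Expenditure multiplier = 1/(1 − c + m) = 1/(1 − 0.49 + 0.16) = 1/0.67 ≈ 1.493.
The tax multiplier is −c × k ≈ −0.731, so ΔY = k × (−c·ΔT) = (+$209.72 billion) / 0.67 ≈ +$313 billion.

+$313 billion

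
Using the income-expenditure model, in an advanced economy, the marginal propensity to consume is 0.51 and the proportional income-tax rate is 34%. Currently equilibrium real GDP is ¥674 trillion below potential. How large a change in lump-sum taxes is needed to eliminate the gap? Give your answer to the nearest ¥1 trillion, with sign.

−¥877 trillion

Spending multiplier = 1/(1 − c(1−t)) = 1/(1 − 0.51×0.66) = 1/0.6634 ≈ 1.507.
Tax multiplier = −c·k = −0.51/0.6634 ≈ −0.769. Need ΔY = +¥674 trillion, so ΔT = ΔY/(−c·k) = −(+¥674 trillion) × 0.6634 / 0.51 ≈ −¥877 trillion.
The government should cut lump-sum taxes by ¥877 trillion.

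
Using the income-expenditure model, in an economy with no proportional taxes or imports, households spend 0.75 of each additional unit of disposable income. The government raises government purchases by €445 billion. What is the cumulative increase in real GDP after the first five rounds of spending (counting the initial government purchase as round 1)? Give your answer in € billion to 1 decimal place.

Round 1 adds ΔG = €445 billion; each later round is MPC = 0.75 times the previous.
After 5 rounds: 445 + 333.75 + 250.3125 + 187.734375 + 140.80078125 = ΔG·(1 − c^5)/(1 − c) = 445 × (1 − 0.2373046875)/0.25 ≈ €1,357.6 billion.

€1,357.6 billion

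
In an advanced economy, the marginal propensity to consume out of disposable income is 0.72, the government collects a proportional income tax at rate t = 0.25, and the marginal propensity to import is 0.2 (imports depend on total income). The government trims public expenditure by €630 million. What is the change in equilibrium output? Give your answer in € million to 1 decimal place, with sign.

Government-spending multiplier = 1/(1 − c(1−t) + m) = 1/(1 − 0.72×0.75 + 0.2) = 1/0.66 ≈ 1.515.
ΔY = k × ΔG = (−€630 million) / 0.66 ≈ −€954.5 million.

−€954.5 million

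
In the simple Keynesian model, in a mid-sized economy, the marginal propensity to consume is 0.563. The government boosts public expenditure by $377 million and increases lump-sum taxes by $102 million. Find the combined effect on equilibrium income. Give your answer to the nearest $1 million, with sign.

+$731 million

Expenditure multiplier = 1/(1 − MPC) = 1/(1 − 0.563) = 1/0.437 ≈ 2.288.
ΔG contributes k·ΔG = (+$377 million) / 0.437 ≈ +$862.7 million.
ΔT of +$102 million changes first-round spending by −c·ΔT = −$57.426 million, contributing k·(−c·ΔT) = (−$57.426 million) / 0.437 ≈ −$131.4 million.
Net ΔY = k(ΔG − c·ΔT) = (+$319.574 million) / 0.437 ≈ +$731 million.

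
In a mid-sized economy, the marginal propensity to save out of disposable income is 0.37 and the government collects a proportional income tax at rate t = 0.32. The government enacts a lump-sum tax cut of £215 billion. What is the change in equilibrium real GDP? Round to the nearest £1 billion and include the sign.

+£237 billion

MPC = 1 − MPS = 1 − 0.37 = 0.63.
A lump-sum tax change of −£215 billion shifts disposable income by +£215 billion; first-round consumption changes by −c × ΔT = −0.63 × (−£215 billion) = +£135.45 billion.
Expenditure multiplier = 1/(1 − c(1−t)) = 1/(1 − 0.63×0.68) = 1/0.5716 ≈ 1.749.
The tax multiplier is −c × k ≈ −1.102, so ΔY = k × (−c·ΔT) = (+£135.45 billion) / 0.5716 ≈ +£237 billion.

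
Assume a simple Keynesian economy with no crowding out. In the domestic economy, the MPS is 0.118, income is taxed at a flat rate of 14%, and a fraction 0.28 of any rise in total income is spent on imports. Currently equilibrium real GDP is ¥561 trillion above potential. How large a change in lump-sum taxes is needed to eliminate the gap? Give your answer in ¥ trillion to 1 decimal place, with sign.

MPC = 1 − MPS = 1 − 0.118 = 0.882.
Spending multiplier = 1/(1 − c(1−t) + m) = 1/(1 − 0.882×0.86 + 0.28) = 1/0.52148 ≈ 1.918.
Tax multiplier = −c·k = −0.882/0.52148 ≈ −1.691. Need ΔY = −¥561 trillion, so ΔT = ΔY/(−c·k) = −(−¥561 trillion) × 0.52148 / 0.882 ≈ +¥331.7 trillion.
The government should raise lump-sum taxes by ¥331.7 trillion.

+¥331.7 trillion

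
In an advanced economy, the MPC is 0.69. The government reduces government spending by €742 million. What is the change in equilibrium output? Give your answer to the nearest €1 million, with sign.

Expenditure multiplier = 1/(1 − MPC) = 1/(1 − 0.69) = 1/0.31 ≈ 3.226.
ΔY = k × ΔG = (−€742 million) / 0.31 ≈ −€2,394 million.

−€2,394 million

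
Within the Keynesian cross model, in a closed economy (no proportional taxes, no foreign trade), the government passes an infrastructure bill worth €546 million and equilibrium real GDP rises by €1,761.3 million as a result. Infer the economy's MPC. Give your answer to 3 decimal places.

Implied spending multiplier k = ΔY/ΔG = 1,761.3/546 ≈ 3.2258.
Since k = 1/(1 − MPC), MPC = 1 − 1/k = 1 − ΔG/ΔY = 1 − 546/1,761.3 ≈ 0.690.

0.690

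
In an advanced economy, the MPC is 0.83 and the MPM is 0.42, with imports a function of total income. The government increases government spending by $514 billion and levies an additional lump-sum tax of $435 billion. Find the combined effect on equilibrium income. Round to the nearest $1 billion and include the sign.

+$259 billion

Expenditure multiplier = 1/(1 − c + m) = 1/(1 − 0.83 + 0.42) = 1/0.59 ≈ 1.695.
ΔG contributes k·ΔG = (+$514 billion) / 0.59 ≈ +$871.2 billion.
ΔT of +$435 billion changes first-round spending by −c·ΔT = −$361.05 billion, contributing k·(−c·ΔT) = (−$361.05 billion) / 0.59 ≈ −$611.9 billion.
Net ΔY = k(ΔG − c·ΔT) = (+$152.95 billion) / 0.59 ≈ +$259 billion.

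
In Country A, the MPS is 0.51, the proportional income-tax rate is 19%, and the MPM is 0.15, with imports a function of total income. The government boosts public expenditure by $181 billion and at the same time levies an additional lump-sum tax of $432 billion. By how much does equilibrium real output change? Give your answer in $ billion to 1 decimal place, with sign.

−$40.7 billion

MPC = 1 − MPS = 1 − 0.51 = 0.49.
Expenditure multiplier = 1/(1 − c(1−t) + m) = 1/(1 − 0.49×0.81 + 0.15) = 1/0.7531 ≈ 1.328.
ΔG contributes k·ΔG = (+$181 billion) / 0.7531 ≈ +$240.3 billion.
ΔT of +$432 billion changes first-round spending by −c·ΔT = −$211.68 billion, contributing k·(−c·ΔT) = (−$211.68 billion) / 0.7531 ≈ −$281.1 billion.
Net ΔY = k(ΔG − c·ΔT) = (−$30.68 billion) / 0.7531 ≈ −$40.7 billion.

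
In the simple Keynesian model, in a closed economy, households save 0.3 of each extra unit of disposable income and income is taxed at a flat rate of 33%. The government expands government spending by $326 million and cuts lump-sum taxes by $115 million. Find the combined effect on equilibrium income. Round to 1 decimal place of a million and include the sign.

+$765.5 million

MPC = 1 − MPS = 1 − 0.3 = 0.7.
Expenditure multiplier = 1/(1 − c(1−t)) = 1/(1 − 0.7×0.67) = 1/0.531 ≈ 1.883.
ΔG contributes k·ΔG = (+$326 million) / 0.531 ≈ +$613.9 million.
ΔT of −$115 million changes first-round spending by −c·ΔT = +$80.5 million, contributing k·(−c·ΔT) = (+$80.5 million) / 0.531 ≈ +$151.6 million.
Net ΔY = k(ΔG − c·ΔT) = (+$406.5 million) / 0.531 ≈ +$765.5 million.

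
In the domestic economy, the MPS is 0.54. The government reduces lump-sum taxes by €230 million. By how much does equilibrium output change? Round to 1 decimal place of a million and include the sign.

MPC = 1 − MPS = 1 − 0.54 = 0.46.
A lump-sum tax change of −€230 million shifts disposable income by +€230 million; first-round consumption changes by −c × ΔT = −0.46 × (−€230 million) = +€105.8 million.
Expenditure multiplier = 1/(1 − MPC) = 1/(1 − 0.46) = 1/0.54 ≈ 1.852.
The tax multiplier is −c × k ≈ −0.852, so ΔY = k × (−c·ΔT) = (+€105.8 million) / 0.54 ≈ +€195.9 million.

+€195.9 million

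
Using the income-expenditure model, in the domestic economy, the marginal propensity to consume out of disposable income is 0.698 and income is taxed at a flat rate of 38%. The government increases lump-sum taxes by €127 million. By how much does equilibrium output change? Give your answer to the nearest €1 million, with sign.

−€156 million

A lump-sum tax change of +€127 million shifts disposable income by −€127 million; first-round consumption changes by −c × ΔT = −0.698 × (+€127 million) = −€88.646 million.
Expenditure multiplier = 1/(1 − c(1−t)) = 1/(1 − 0.698×0.62) = 1/0.56724 ≈ 1.763.
The tax multiplier is −c × k ≈ −1.231, so ΔY = k × (−c·ΔT) = (−€88.646 million) / 0.56724 ≈ −€156 million.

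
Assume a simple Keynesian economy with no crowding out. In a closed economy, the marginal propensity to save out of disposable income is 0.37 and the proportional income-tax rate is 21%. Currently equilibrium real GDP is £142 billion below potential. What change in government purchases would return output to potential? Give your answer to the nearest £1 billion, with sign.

MPC = 1 − MPS = 1 − 0.37 = 0.63.
Spending multiplier = 1/(1 − c(1−t)) = 1/(1 − 0.63×0.79) = 1/0.5023 ≈ 1.991.
Need ΔY = +£142 billion, so ΔG = ΔY/k = (+£142 billion) × 0.5023 ≈ +£71 billion.
The government should increase government purchases by £71 billion.

+£71 billion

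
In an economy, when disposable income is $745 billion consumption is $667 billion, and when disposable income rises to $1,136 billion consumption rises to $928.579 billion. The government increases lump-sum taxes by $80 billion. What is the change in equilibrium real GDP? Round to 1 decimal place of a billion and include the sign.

MPC = ΔC/ΔYd = (928.579 − 667)/(1,136 − 745) = 261.579/391 = 0.669.
A lump-sum tax change of +$80 billion shifts disposable income by −$80 billion; first-round consumption changes by −c × ΔT = −0.669 × (+$80 billion) = −$53.52 billion.
Expenditure multiplier = 1/(1 − MPC) = 1/(1 − 0.669) = 1/0.331 ≈ 3.021.
The tax multiplier is −c × k ≈ −2.021, so ΔY = k × (−c·ΔT) = (−$53.52 billion) / 0.331 ≈ −$161.7 billion.

−$161.7 billion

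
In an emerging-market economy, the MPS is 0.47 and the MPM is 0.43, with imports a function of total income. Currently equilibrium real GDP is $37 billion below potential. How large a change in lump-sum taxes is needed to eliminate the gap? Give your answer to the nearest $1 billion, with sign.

−$63 billion

MPC = 1 − MPS = 1 − 0.47 = 0.53.
Spending multiplier = 1/(1 − c + m) = 1/(1 − 0.53 + 0.43) = 1/0.9 ≈ 1.111.
Tax multiplier = −c·k = −0.53/0.9 ≈ −0.589. Need ΔY = +$37 billion, so ΔT = ΔY/(−c·k) = −(+$37 billion) × 0.9 / 0.53 ≈ −$63 billion.
The government should cut lump-sum taxes by $63 billion.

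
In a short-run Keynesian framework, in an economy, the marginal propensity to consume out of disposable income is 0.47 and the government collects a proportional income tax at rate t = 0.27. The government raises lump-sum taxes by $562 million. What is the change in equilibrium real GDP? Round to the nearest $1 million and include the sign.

−$402 million

A lump-sum tax change of +$562 million shifts disposable income by −$562 million; first-round consumption changes by −c × ΔT = −0.47 × (+$562 million) = −$264.14 million.
Expenditure multiplier = 1/(1 − c(1−t)) = 1/(1 − 0.47×0.73) = 1/0.6569 ≈ 1.522.
The tax multiplier is −c × k ≈ −0.715, so ΔY = k × (−c·ΔT) = (−$264.14 million) / 0.6569 ≈ −$402 million.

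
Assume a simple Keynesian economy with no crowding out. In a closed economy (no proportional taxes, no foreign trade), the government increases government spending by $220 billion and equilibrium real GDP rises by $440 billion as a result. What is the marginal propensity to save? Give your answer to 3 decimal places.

0.500

Implied spending multiplier k = ΔY/ΔG = 440/220 = 2.
Since k = 1/(1 − MPC), MPC = 1 − 1/k = 1 − ΔG/ΔY = 1 − 220/440 = 0.500.
MPS = 1 − MPC = 0.500.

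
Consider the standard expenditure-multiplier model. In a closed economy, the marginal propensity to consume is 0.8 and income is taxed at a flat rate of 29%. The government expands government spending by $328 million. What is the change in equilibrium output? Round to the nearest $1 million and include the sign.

Expenditure multiplier = 1/(1 − c(1−t)) = 1/(1 − 0.8×0.71) = 1/0.432 ≈ 2.315.
ΔY = k × ΔG = (+$328 million) / 0.432 ≈ +$759 million.

+$759 million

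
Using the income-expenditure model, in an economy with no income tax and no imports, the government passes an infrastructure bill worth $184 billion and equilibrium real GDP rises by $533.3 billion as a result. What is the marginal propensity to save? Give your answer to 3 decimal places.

0.345

Implied spending multiplier k = ΔY/ΔG = 533.3/184 ≈ 2.8984.
Since k = 1/(1 − MPC), MPC = 1 − 1/k = 1 − ΔG/ΔY = 1 − 184/533.3 ≈ 0.655.
MPS = 1 − MPC = 0.345.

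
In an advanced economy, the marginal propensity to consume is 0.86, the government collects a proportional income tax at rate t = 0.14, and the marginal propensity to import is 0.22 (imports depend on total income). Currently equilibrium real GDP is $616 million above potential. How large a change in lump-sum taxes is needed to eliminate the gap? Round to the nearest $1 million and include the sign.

+$344 million

Spending multiplier = 1/(1 − c(1−t) + m) = 1/(1 − 0.86×0.86 + 0.22) = 1/0.4804 ≈ 2.082.
Tax multiplier = −c·k = −0.86/0.4804 ≈ −1.79. Need ΔY = −$616 million, so ΔT = ΔY/(−c·k) = −(−$616 million) × 0.4804 / 0.86 ≈ +$344 million.
The government should raise lump-sum taxes by $344 million.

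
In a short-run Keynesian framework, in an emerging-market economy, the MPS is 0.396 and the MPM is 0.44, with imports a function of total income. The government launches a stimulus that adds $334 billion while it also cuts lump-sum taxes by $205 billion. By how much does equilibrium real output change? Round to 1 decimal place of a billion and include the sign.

+$547.6 billion

MPC = 1 − MPS = 1 − 0.396 = 0.604.
Expenditure multiplier = 1/(1 − c + m) = 1/(1 − 0.604 + 0.44) = 1/0.836 ≈ 1.196.
ΔG contributes k·ΔG = (+$334 billion) / 0.836 ≈ +$399.5 billion.
ΔT of −$205 billion changes first-round spending by −c·ΔT = +$123.82 billion, contributing k·(−c·ΔT) = (+$123.82 billion) / 0.836 ≈ +$148.1 billion.
Net ΔY = k(ΔG − c·ΔT) = (+$457.82 billion) / 0.836 ≈ +$547.6 billion.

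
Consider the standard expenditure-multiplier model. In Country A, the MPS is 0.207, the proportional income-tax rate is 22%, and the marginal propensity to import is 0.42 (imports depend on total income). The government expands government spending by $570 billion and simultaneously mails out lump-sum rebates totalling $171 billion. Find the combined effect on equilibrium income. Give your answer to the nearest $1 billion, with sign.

+$880 billion

MPC = 1 − MPS = 1 − 0.207 = 0.793.
Expenditure multiplier = 1/(1 − c(1−t) + m) = 1/(1 − 0.793×0.78 + 0.42) = 1/0.80146 ≈ 1.248.
ΔG contributes k·ΔG = (+$570 billion) / 0.80146 ≈ +$711.2 billion.
ΔT of −$171 billion changes first-round spending by −c·ΔT = +$135.603 billion, contributing k·(−c·ΔT) = (+$135.603 billion) / 0.80146 ≈ +$169.2 billion.
Net ΔY = k(ΔG − c·ΔT) = (+$705.603 billion) / 0.80146 ≈ +$880 billion.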